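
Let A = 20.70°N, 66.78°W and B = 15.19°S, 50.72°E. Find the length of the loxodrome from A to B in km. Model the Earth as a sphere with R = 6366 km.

13430 km

Δψ = ln[tan(π/4+φ₂/2)/tan(π/4+φ₁/2)] = -0.6377;  Δφ = -0.6264 rad,  Δλ = +2.0508 rad
q = Δφ/Δψ = 0.9823
d = R·√(Δφ² + q²Δλ²) = 6366·2.10960 = 13430 km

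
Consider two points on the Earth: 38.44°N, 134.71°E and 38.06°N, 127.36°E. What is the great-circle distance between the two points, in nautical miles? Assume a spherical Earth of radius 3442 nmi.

347 nmi

cos σ = sin φ₁ sin φ₂ + cos φ₁ cos φ₂ cos Δλ
      = sin(38.44°)sin(38.06°) + cos(38.44°)cos(38.06°)cos(-7.35°) = 0.9949
σ = 5.783° → d = Rσ = 3442·0.10093 = 347 nmi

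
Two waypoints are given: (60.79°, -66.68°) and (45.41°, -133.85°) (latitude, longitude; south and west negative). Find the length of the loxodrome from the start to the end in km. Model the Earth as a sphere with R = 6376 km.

4745 km

Δψ = ln[tan(π/4+φ₂/2)/tan(π/4+φ₁/2)] = -0.4533;  Δφ = -0.2684 rad,  Δλ = -1.1723 rad
q = Δφ/Δψ = 0.5921
d = R·√(Δφ² + q²Δλ²) = 6376·0.74426 = 4745 km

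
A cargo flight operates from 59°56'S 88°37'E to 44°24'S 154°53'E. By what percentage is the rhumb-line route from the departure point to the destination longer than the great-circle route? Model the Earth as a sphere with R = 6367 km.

Great circle: σ = 0.7234 rad → d_gc = Rσ = 4605.6 km
Rhumb: Δφ = +0.2711, Δλ = +1.1566, Δψ = +0.4480, q = Δφ/Δψ = 0.6052 → d_rh = R√(Δφ²+q²Δλ²) = 4779.0 km
Excess = (4779.0 − 4605.6) / 4605.6 = 173.4 / 4605.6 = 3.76% ≈ 3.8%

3.8%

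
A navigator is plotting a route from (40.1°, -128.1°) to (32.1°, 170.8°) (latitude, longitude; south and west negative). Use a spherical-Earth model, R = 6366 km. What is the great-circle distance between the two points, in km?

cos σ = sin φ₁ sin φ₂ + cos φ₁ cos φ₂ cos Δλ
      = sin(40.10°)sin(32.10°) + cos(40.10°)cos(32.10°)cos(-61.10°) = 0.6554
σ = 49.047° → d = Rσ = 6366·0.85603 = 5449 km

5449 km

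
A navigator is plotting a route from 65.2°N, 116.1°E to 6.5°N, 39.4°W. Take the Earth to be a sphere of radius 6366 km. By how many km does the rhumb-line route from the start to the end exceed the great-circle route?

2435 km

Great circle: cos σ = sin φ₁ sin φ₂ + cos φ₁ cos φ₂ cos Δλ,  σ = 1.8509 rad → d_gc = 11782.9 km
Rhumb line: Δψ = -1.4011, q = Δφ/Δψ = 0.7312, d_rh = R√(Δφ²+q²Δλ²) = 14218.0 km
Excess = 14218.0 − 11782.9 = 2435.1 ≈ 2435 km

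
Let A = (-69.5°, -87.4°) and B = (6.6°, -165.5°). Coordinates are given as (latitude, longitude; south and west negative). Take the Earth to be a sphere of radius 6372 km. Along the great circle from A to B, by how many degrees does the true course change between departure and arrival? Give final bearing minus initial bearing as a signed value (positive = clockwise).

At departure: θ₁ = atan2(sin Δλ cos φ₂, cos φ₁ sin φ₂ − sin φ₁ cos φ₂ cos Δλ) = 283.43°
At arrival: θ₂ = atan2(sin Δλ cos φ₁, −cos φ₂ sin φ₁ + sin φ₂ cos φ₁ cos Δλ) = 339.95°
Δθ = θ₂ − θ₁ = +56.5°

+56.5°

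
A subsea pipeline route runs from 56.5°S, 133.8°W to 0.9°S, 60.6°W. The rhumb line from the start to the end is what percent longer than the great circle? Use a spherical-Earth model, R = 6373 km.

2.1%

Great circle: σ = 1.3973 rad → d_gc = Rσ = 8905.1 km
Rhumb: Δφ = +0.9704, Δλ = +1.2776, Δψ = +1.1850, q = Δφ/Δψ = 0.8189 → d_rh = R√(Δφ²+q²Δλ²) = 9093.9 km
Excess = (9093.9 − 8905.1) / 8905.1 = 188.8 / 8905.1 = 2.12% ≈ 2.1%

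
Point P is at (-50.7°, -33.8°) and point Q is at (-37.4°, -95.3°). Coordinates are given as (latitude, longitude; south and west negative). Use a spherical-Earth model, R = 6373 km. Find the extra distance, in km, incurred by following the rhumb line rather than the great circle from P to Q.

126 km

Great circle: cos σ = sin φ₁ sin φ₂ + cos φ₁ cos φ₂ cos Δλ,  σ = 0.7812 rad → d_gc = 4978.29 km
Rhumb line: Δψ = +0.3251, q = Δφ/Δψ = 0.7141, d_rh = R√(Δφ²+q²Δλ²) = 5103.81 km
Excess = 5103.81 − 4978.29 = 125.52 ≈ 126 km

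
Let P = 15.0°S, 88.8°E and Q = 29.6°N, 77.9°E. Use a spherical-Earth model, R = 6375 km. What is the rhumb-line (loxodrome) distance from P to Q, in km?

5099 km

Δψ = ln[tan(π/4+φ₂/2)/tan(π/4+φ₁/2)] = +0.8061;  Δφ = +0.7784 rad,  Δλ = -0.1902 rad
q = Δφ/Δψ = 0.9657
d = R·√(Δφ² + q²Δλ²) = 6375·0.79980 = 5099 km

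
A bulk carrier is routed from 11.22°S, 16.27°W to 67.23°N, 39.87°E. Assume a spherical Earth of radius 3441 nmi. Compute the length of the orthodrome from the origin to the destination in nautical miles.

5295 nmi

cos σ = sin φ₁ sin φ₂ + cos φ₁ cos φ₂ cos Δλ
      = sin(-11.22°)sin(67.23°) + cos(-11.22°)cos(67.23°)cos(56.14°) = 0.0321
σ = 88.160° → d = Rσ = 3441·1.53868 = 5295 nmi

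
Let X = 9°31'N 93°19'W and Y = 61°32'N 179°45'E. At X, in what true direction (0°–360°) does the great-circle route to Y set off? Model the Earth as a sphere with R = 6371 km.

N = sin Δλ·cos φ₂ = -0.4760;  D = cos φ₁ sin φ₂ − sin φ₁ cos φ₂ cos Δλ = +0.8628
initial course = atan2(N, D) = 331.12°

331.1°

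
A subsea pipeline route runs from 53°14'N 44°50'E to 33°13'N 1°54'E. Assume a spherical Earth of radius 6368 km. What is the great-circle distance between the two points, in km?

Haversine: a = sin²(Δφ/2)+cos φ₁ cos φ₂ sin²(Δλ/2) = 0.09727;  σ = 2·atan2(√a,√(1−a))
σ = 36.345° → d = Rσ = 6368·0.63434 = 4039 km

4039 km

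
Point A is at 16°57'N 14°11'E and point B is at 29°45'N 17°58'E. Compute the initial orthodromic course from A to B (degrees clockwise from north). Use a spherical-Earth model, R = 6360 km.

14.5°

θ = atan2( sin Δλ·cos φ₂ ,  cos φ₁ sin φ₂ − sin φ₁ cos φ₂ cos Δλ )
  = atan2(+0.0573, +0.2221) = 14.46°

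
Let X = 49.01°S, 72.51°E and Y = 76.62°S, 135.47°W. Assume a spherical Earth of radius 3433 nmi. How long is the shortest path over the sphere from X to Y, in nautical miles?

3182 nmi

Haversine: a = sin²(Δφ/2)+cos φ₁ cos φ₂ sin²(Δλ/2) = 0.19985;  σ = 2·atan2(√a,√(1−a))
σ = 53.109° → d = Rσ = 3433·0.92693 = 3182 nmi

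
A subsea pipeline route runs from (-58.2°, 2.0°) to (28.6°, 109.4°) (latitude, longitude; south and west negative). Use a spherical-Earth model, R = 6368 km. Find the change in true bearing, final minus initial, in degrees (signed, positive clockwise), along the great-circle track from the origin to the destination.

Initial bearing θ₁ = atan2(sin Δλ cos φ₂, cos φ₁ sin φ₂ − sin φ₁ cos φ₂ cos Δλ) = 88.01°
Final bearing θ₂ = (initial bearing from the destination back to the start) + 180° = 36.86°
Δθ = θ₂ − θ₁ = -51.2°

-51.2°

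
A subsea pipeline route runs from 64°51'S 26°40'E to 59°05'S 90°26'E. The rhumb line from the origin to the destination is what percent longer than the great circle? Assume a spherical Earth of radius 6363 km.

4.2%

Great circle: σ = 0.5093 rad → d_gc = Rσ = 3240.5 km
Rhumb: Δφ = +0.1006, Δλ = +1.1129, Δψ = +0.2149, q = Δφ/Δψ = 0.4684 → d_rh = R√(Δφ²+q²Δλ²) = 3378.2 km
Excess = (3378.2 − 3240.5) / 3240.5 = 137.7 / 3240.5 = 4.249% ≈ 4.2%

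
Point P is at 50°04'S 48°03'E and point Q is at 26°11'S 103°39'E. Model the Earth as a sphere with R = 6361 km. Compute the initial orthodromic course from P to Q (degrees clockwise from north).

81.9°

N = sin Δλ·cos φ₂ = +0.7404;  D = cos φ₁ sin φ₂ − sin φ₁ cos φ₂ cos Δλ = +0.1055
initial course = atan2(N, D) = 81.89°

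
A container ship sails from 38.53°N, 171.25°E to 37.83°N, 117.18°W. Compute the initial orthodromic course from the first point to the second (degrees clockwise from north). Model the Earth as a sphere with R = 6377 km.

66.6°

θ = atan2( sin Δλ·cos φ₂ ,  cos φ₁ sin φ₂ − sin φ₁ cos φ₂ cos Δλ )
  = atan2(+0.7493, +0.3242) = 66.60°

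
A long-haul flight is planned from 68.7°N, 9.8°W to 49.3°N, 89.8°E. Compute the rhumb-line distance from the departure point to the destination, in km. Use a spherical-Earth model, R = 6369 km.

5925 km

Δψ = ln[tan(π/4+φ₂/2)/tan(π/4+φ₁/2)] = -0.6792;  Δφ = -0.3386 rad,  Δλ = +1.7383 rad
q = Δφ/Δψ = 0.4985
d = R·√(Δφ² + q²Δλ²) = 6369·0.93035 = 5925 km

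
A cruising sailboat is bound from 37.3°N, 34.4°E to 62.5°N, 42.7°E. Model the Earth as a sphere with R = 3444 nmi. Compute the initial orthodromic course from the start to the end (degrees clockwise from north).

8.8°

θ = atan2( sin Δλ·cos φ₂ ,  cos φ₁ sin φ₂ − sin φ₁ cos φ₂ cos Δλ )
  = atan2(+0.0667, +0.4287) = 8.84°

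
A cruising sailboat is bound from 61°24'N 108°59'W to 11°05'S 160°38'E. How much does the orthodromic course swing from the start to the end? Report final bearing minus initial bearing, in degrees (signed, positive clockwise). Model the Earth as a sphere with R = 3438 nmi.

Initial bearing θ₁ = atan2(sin Δλ cos φ₂, cos φ₁ sin φ₂ − sin φ₁ cos φ₂ cos Δλ) = 264.98°
Final bearing θ₂ = (initial bearing from the destination back to the start) + 180° = 209.07°
Δθ = θ₂ − θ₁ = -55.9°

-55.9°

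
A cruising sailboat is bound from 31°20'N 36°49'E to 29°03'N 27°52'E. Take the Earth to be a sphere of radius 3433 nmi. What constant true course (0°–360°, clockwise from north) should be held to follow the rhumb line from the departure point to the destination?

Meridional parts: M(φ₁)=+0.5764, M(φ₂)=+0.5303 → ΔM = -0.0461;  Δλ = -0.1562 rad
tan C = Δλ / ΔM = +3.3876 → C = 253.55°

253.6°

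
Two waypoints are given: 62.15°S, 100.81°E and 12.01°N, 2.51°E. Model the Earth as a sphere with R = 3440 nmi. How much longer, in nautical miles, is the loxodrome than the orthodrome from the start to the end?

Great circle: cos σ = sin φ₁ sin φ₂ + cos φ₁ cos φ₂ cos Δλ,  σ = 1.8234 rad → d_gc = 6272.6 nmi
Rhumb line: Δψ = +1.6057, q = Δφ/Δψ = 0.8061, d_rh = R√(Δφ²+q²Δλ²) = 6515.9 nmi
Excess = 6515.9 − 6272.6 = 243.3 ≈ 243 nmi

243 nmi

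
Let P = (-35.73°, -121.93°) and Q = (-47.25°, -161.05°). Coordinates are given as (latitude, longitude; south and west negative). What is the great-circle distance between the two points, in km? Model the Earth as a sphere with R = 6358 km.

cos σ = sin φ₁ sin φ₂ + cos φ₁ cos φ₂ cos Δλ
      = sin(-35.73°)sin(-47.25°) + cos(-35.73°)cos(-47.25°)cos(-39.12°) = 0.8563
σ = 31.093° → d = Rσ = 6358·0.54268 = 3450 km

3450 km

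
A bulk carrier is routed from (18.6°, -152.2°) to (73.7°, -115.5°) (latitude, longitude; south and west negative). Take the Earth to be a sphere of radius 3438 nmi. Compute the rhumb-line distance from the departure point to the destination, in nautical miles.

Δψ = ln[tan(π/4+φ₂/2)/tan(π/4+φ₁/2)] = +1.6129;  Δφ = +0.9617 rad,  Δλ = +0.6405 rad
q = Δφ/Δψ = 0.5962
d = R·√(Δφ² + q²Δλ²) = 3438·1.03473 = 3557 nmi

3557 nmi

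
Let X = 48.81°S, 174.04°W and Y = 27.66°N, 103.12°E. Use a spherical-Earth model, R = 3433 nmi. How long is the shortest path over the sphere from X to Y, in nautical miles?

6355 nmi

Haversine: a = sin²(Δφ/2)+cos φ₁ cos φ₂ sin²(Δλ/2) = 0.63832;  σ = 2·atan2(√a,√(1−a))
σ = 106.060° → d = Rσ = 3433·1.85109 = 6355 nmi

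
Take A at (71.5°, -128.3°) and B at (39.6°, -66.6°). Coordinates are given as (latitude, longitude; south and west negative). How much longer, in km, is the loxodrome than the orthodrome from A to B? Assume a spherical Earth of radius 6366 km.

Great circle: cos σ = sin φ₁ sin φ₂ + cos φ₁ cos φ₂ cos Δλ,  σ = 0.7664 rad → d_gc = 4879.1 km
Rhumb line: Δψ = -1.0610, q = Δφ/Δψ = 0.5247, d_rh = R√(Δφ²+q²Δλ²) = 5050.0 km
Excess = 5050.0 − 4879.1 = 170.9 ≈ 171 km

171 km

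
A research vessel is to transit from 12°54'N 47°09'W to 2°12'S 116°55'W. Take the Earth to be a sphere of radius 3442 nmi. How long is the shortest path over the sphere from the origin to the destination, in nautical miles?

cos σ = sin φ₁ sin φ₂ + cos φ₁ cos φ₂ cos Δλ
      = sin(12.90°)sin(-2.20°) + cos(12.90°)cos(-2.20°)cos(-69.77°) = 0.3283
σ = 70.835° → d = Rσ = 3442·1.23630 = 4255 nmi

4255 nmi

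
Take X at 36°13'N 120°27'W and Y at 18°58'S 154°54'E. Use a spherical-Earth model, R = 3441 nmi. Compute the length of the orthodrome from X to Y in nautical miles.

5822 nmi

Haversine: a = sin²(Δφ/2)+cos φ₁ cos φ₂ sin²(Δλ/2) = 0.56045;  σ = 2·atan2(√a,√(1−a))
σ = 96.944° → d = Rσ = 3441·1.69199 = 5822 nmi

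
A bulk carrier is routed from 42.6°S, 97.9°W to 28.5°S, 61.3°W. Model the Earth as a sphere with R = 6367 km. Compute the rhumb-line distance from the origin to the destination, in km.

Δψ = ln[tan(π/4+φ₂/2)/tan(π/4+φ₁/2)] = +0.3040;  Δφ = +0.2461 rad,  Δλ = +0.6388 rad
q = Δφ/Δψ = 0.8094
d = R·√(Δφ² + q²Δλ²) = 6367·0.57264 = 3646 km

3646 km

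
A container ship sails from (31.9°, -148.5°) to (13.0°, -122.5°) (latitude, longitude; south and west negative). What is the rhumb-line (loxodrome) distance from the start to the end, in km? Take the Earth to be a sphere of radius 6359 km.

3380 km

Rhumb course C = atan2(Δλ, Δψ) with Δψ = ln[tan(π/4+φ₂/2)/tan(π/4+φ₁/2)] = -0.3591, Δλ = +0.4538 → C = 128.36°
d = R·|Δφ| / |cos C| = 6359·0.32987 / 0.62056 = 3380 km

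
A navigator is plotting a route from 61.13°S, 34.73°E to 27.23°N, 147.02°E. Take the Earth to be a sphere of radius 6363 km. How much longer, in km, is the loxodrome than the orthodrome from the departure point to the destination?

486 km

Great circle: cos σ = sin φ₁ sin φ₂ + cos φ₁ cos φ₂ cos Δλ,  σ = 2.1695 rad → d_gc = 13804.2 km
Rhumb line: Δψ = +1.8513, q = Δφ/Δψ = 0.8330, d_rh = R√(Δφ²+q²Δλ²) = 14289.9 km
Excess = 14289.9 − 13804.2 = 485.7 ≈ 486 km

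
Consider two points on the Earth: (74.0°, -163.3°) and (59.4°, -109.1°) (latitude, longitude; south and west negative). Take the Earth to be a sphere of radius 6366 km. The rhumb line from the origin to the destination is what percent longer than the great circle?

3.2%

Great circle: σ = 0.4288 rad → d_gc = Rσ = 2729.6 km
Rhumb: Δφ = -0.2548, Δλ = +0.9460, Δψ = -0.6661, q = Δφ/Δψ = 0.3826 → d_rh = R√(Δφ²+q²Δλ²) = 2817.7 km
Excess = (2817.7 − 2729.6) / 2729.6 = 88.1 / 2729.6 = 3.23% ≈ 3.2%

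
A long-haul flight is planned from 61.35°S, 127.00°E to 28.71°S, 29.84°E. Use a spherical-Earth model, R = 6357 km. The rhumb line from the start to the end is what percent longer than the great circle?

7.4%

Great circle: σ = 1.1927 rad → d_gc = Rσ = 7582.0 km
Rhumb: Δφ = +0.5697, Δλ = -1.6958, Δψ = +0.8416, q = Δφ/Δψ = 0.6769 → d_rh = R√(Δφ²+q²Δλ²) = 8146.1 km
Excess = (8146.1 − 7582.0) / 7582.0 = 564.1 / 7582.0 = 7.44% ≈ 7.4%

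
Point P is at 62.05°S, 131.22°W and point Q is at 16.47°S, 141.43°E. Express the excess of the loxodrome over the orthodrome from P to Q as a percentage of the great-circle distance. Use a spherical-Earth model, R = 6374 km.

Great circle: σ = 1.2961 rad → d_gc = Rσ = 8261.5 km
Rhumb: Δφ = +0.7955, Δλ = -1.5245, Δψ = +1.0993, q = Δφ/Δψ = 0.7236 → d_rh = R√(Δφ²+q²Δλ²) = 8669.4 km
Excess = (8669.4 − 8261.5) / 8261.5 = 407.9 / 8261.5 = 4.94% ≈ 4.9%

4.9%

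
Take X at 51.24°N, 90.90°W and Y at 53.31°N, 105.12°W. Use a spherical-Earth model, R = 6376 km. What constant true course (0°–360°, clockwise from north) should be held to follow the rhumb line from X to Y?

283.4°

Meridional parts: M(φ₁)=+1.0448, M(φ₂)=+1.1039 → ΔM = +0.0591;  Δλ = -0.2482 rad
tan C = Δλ / ΔM = -4.2023 → C = 283.39°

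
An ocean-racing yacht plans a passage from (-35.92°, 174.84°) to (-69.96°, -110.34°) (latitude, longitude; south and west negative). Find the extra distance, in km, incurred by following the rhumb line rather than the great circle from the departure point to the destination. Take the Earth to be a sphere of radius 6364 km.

287 km

Great circle: cos σ = sin φ₁ sin φ₂ + cos φ₁ cos φ₂ cos Δλ,  σ = 0.8972 rad → d_gc = 5709.8 km
Rhumb line: Δψ = -1.0608, q = Δφ/Δψ = 0.5600, d_rh = R√(Δφ²+q²Δλ²) = 5996.4 km
Excess = 5996.4 − 5709.8 = 286.6 ≈ 287 km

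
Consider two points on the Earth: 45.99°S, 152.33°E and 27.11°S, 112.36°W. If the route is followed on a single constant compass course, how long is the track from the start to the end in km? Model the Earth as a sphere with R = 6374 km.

8694 km

Rhumb course C = atan2(Δλ, Δψ) with Δψ = ln[tan(π/4+φ₂/2)/tan(π/4+φ₁/2)] = +0.4142, Δλ = +1.6635 → C = 76.02°
d = R·|Δφ| / |cos C| = 6374·0.32952 / 0.24159 = 8694 km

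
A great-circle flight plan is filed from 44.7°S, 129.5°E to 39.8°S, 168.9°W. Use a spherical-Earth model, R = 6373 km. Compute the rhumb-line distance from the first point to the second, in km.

Δψ = ln[tan(π/4+φ₂/2)/tan(π/4+φ₁/2)] = +0.1156;  Δφ = +0.0855 rad,  Δλ = +1.0751 rad
q = Δφ/Δψ = 0.7396
d = R·√(Δφ² + q²Δλ²) = 6373·0.79977 = 5097 km

5097 km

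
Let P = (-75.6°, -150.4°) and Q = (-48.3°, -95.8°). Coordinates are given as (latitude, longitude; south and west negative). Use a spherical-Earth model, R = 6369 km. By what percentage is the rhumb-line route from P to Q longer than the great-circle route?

3.0%

Great circle: σ = 0.6111 rad → d_gc = Rσ = 3892.1 km
Rhumb: Δφ = +0.4765, Δλ = +0.9529, Δψ = +1.1035, q = Δφ/Δψ = 0.4318 → d_rh = R√(Δφ²+q²Δλ²) = 4009.5 km
Excess = (4009.5 − 3892.1) / 3892.1 = 117.4 / 3892.1 = 3.02% ≈ 3.0%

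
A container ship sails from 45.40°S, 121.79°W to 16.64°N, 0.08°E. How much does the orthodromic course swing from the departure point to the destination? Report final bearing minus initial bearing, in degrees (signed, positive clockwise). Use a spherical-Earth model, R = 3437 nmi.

-55.1°

At departure: θ₁ = atan2(sin Δλ cos φ₂, cos φ₁ sin φ₂ − sin φ₁ cos φ₂ cos Δλ) = 101.07°
At arrival: θ₂ = atan2(sin Δλ cos φ₁, −cos φ₂ sin φ₁ + sin φ₂ cos φ₁ cos Δλ) = 45.99°
Δθ = θ₂ − θ₁ = -55.1°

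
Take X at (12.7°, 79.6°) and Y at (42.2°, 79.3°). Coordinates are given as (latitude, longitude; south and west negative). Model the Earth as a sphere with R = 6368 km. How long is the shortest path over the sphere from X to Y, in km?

3279 km

cos σ = sin φ₁ sin φ₂ + cos φ₁ cos φ₂ cos Δλ
      = sin(12.70°)sin(42.20°) + cos(12.70°)cos(42.20°)cos(-0.30°) = 0.8703
σ = 29.501° → d = Rσ = 6368·0.51489 = 3279 km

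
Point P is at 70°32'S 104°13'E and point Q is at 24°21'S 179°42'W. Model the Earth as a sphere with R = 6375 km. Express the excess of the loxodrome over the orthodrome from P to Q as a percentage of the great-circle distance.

Great circle: σ = 1.0908 rad → d_gc = Rσ = 6953.9 km
Rhumb: Δφ = +0.8061, Δλ = +1.3279, Δψ = +1.3246, q = Δφ/Δψ = 0.6085 → d_rh = R√(Δφ²+q²Δλ²) = 7276.1 km
Excess = (7276.1 − 6953.9) / 6953.9 = 322.2 / 6953.9 = 4.63% ≈ 4.6%

4.6%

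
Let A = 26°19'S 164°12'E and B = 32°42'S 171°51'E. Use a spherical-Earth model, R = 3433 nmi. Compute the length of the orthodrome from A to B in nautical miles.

Haversine: a = sin²(Δφ/2)+cos φ₁ cos φ₂ sin²(Δλ/2) = 0.00646;  σ = 2·atan2(√a,√(1−a))
σ = 9.218° → d = Rσ = 3433·0.16088 = 552 nmi

552 nmi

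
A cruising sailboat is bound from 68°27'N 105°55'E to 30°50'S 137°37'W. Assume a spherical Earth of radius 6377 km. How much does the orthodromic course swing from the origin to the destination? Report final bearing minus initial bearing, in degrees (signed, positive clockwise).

+77.6°

Initial bearing θ₁ = atan2(sin Δλ cos φ₂, cos φ₁ sin φ₂ − sin φ₁ cos φ₂ cos Δλ) = 77.69°
Final bearing θ₂ = (initial bearing from the destination back to the start) + 180° = 155.30°
Δθ = θ₂ − θ₁ = +77.6°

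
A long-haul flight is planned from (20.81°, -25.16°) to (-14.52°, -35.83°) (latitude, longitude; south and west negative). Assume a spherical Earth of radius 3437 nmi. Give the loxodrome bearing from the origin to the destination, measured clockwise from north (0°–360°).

Δψ = ln[tan(π/4+φ₂/2)/tan(π/4+φ₁/2)] = -0.6276
Δλ = -0.1862 rad (taken the short way round)
course = atan2(Δλ, Δψ) = 196.53°

196.5°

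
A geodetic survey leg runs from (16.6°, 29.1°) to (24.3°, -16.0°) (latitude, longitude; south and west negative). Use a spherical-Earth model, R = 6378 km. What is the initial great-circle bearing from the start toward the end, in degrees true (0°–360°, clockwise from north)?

N = sin Δλ·cos φ₂ = -0.6456;  D = cos φ₁ sin φ₂ − sin φ₁ cos φ₂ cos Δλ = +0.2106
initial course = atan2(N, D) = 288.06°

288.1°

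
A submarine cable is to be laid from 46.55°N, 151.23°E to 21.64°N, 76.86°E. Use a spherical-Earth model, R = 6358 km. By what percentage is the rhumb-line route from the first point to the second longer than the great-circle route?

2.6%

Great circle: σ = 1.1153 rad → d_gc = Rσ = 7090.8 km
Rhumb: Δφ = -0.4348, Δλ = -1.2980, Δψ = -0.5332, q = Δφ/Δψ = 0.8154 → d_rh = R√(Δφ²+q²Δλ²) = 7275.2 km
Excess = (7275.2 − 7090.8) / 7090.8 = 184.4 / 7090.8 = 2.60% ≈ 2.6%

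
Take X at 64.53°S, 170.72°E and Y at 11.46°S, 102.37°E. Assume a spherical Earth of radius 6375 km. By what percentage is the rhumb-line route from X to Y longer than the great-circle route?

Great circle: σ = 1.2293 rad → d_gc = Rσ = 7837.0 km
Rhumb: Δφ = +0.9262, Δλ = -1.1929, Δψ = +1.2859, q = Δφ/Δψ = 0.7203 → d_rh = R√(Δφ²+q²Δλ²) = 8054.6 km
Excess = (8054.6 − 7837.0) / 7837.0 = 217.6 / 7837.0 = 2.78% ≈ 2.8%

2.8%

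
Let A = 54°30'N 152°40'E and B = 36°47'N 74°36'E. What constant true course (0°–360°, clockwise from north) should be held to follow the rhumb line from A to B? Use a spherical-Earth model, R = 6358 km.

251.8°

Meridional parts: M(φ₁)=+1.1391, M(φ₂)=+0.6913 → ΔM = -0.4479;  Δλ = -1.3625 rad
tan C = Δλ / ΔM = +3.0423 → C = 251.80°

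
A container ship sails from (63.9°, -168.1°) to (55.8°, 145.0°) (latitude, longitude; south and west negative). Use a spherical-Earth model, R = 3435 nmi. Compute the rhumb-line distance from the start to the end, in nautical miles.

Rhumb course C = atan2(Δλ, Δψ) with Δψ = ln[tan(π/4+φ₂/2)/tan(π/4+φ₁/2)] = -0.2831, Δλ = -0.8186 → C = 250.92°
d = R·|Δφ| / |cos C| = 3435·0.14137 / 0.32687 = 1486 nmi

1486 nmi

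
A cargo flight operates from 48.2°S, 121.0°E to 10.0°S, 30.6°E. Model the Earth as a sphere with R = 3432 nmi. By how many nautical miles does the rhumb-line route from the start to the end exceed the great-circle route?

Great circle: cos σ = sin φ₁ sin φ₂ + cos φ₁ cos φ₂ cos Δλ,  σ = 1.4456 rad → d_gc = 4961.3 nmi
Rhumb line: Δψ = +0.7873, q = Δφ/Δψ = 0.8469, d_rh = R√(Δφ²+q²Δλ²) = 5124.9 nmi
Excess = 5124.9 − 4961.3 = 163.6 ≈ 164 nmi

164 nmi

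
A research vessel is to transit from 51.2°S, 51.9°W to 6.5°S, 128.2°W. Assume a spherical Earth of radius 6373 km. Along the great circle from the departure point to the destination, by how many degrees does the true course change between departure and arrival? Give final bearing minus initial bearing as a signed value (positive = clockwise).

+44.6°

At departure: θ₁ = atan2(sin Δλ cos φ₂, cos φ₁ sin φ₂ − sin φ₁ cos φ₂ cos Δλ) = 276.64°
At arrival: θ₂ = atan2(sin Δλ cos φ₁, −cos φ₂ sin φ₁ + sin φ₂ cos φ₁ cos Δλ) = 321.21°
Δθ = θ₂ − θ₁ = +44.6°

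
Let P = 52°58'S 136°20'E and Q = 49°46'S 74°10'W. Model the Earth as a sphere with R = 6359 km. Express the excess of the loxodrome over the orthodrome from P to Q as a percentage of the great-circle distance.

Great circle: σ = 1.2930 rad → d_gc = Rσ = 8222.2 km
Rhumb: Δφ = +0.0559, Δλ = +2.6093, Δψ = +0.0895, q = Δφ/Δψ = 0.6240 → d_rh = R√(Δφ²+q²Δλ²) = 10359.7 km
Excess = (10359.7 − 8222.2) / 8222.2 = 2137.5 / 8222.2 = 26.00% ≈ 26.0%

26.0%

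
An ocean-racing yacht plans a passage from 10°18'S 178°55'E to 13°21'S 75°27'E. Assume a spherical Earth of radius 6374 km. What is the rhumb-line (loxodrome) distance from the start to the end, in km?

11270 km

Δψ = ln[tan(π/4+φ₂/2)/tan(π/4+φ₁/2)] = -0.0544;  Δφ = -0.0532 rad,  Δλ = -1.8058 rad
q = Δφ/Δψ = 0.9787
d = R·√(Δφ² + q²Δλ²) = 6374·1.76809 = 11270 km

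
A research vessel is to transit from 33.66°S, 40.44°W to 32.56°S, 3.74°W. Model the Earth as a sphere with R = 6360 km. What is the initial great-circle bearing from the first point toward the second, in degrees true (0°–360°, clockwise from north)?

θ = atan2( sin Δλ·cos φ₂ ,  cos φ₁ sin φ₂ − sin φ₁ cos φ₂ cos Δλ )
  = atan2(+0.5037, -0.0734) = 98.29°

98.3°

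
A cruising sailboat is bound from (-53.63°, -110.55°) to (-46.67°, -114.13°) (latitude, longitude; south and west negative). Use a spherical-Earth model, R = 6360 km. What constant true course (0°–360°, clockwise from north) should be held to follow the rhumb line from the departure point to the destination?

341.8°

Δψ = ln[tan(π/4+φ₂/2)/tan(π/4+φ₁/2)] = +0.1900
Δλ = -0.0625 rad (taken the short way round)
course = atan2(Δλ, Δψ) = 341.80°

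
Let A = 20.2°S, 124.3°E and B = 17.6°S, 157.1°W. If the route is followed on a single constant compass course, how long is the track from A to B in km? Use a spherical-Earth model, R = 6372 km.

Δψ = ln[tan(π/4+φ₂/2)/tan(π/4+φ₁/2)] = +0.0480;  Δφ = +0.0454 rad,  Δλ = +1.3718 rad
q = Δφ/Δψ = 0.9460
d = R·√(Δφ² + q²Δλ²) = 6372·1.29852 = 8274 km

8274 km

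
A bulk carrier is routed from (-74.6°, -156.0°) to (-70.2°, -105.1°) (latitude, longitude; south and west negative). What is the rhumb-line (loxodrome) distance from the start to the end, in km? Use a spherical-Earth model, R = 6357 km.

Rhumb course C = atan2(Δλ, Δψ) with Δψ = ln[tan(π/4+φ₂/2)/tan(π/4+φ₁/2)] = +0.2553, Δλ = +0.8884 → C = 73.97°
d = R·|Δφ| / |cos C| = 6357·0.07679 / 0.27619 = 1768 km

1768 km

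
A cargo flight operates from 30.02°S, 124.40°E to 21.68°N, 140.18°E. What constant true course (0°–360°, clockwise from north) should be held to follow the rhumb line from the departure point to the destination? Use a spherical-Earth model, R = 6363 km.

16.4°

Δψ = ln[tan(π/4+φ₂/2)/tan(π/4+φ₁/2)] = +0.9375
Δλ = +0.2754 rad (taken the short way round)
course = atan2(Δλ, Δψ) = 16.37°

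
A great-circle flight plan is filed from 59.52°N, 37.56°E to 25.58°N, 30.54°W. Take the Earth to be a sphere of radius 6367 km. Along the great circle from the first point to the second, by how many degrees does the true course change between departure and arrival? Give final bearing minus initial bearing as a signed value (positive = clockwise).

Initial bearing θ₁ = atan2(sin Δλ cos φ₂, cos φ₁ sin φ₂ − sin φ₁ cos φ₂ cos Δλ) = 265.16°
Final bearing θ₂ = (initial bearing from the destination back to the start) + 180° = 214.08°
Δθ = θ₂ − θ₁ = -51.1°

-51.1°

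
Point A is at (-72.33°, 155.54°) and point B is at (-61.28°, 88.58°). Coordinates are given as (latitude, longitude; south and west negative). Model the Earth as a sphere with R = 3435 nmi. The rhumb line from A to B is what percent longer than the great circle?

Great circle: σ = 0.4675 rad → d_gc = Rσ = 1605.94 nmi
Rhumb: Δφ = +0.1929, Δλ = -1.1687, Δψ = +0.4990, q = Δφ/Δψ = 0.3865 → d_rh = R√(Δφ²+q²Δλ²) = 1687.02 nmi
Excess = (1687.02 − 1605.94) / 1605.94 = 81.08 / 1605.94 = 5.049% ≈ 5.0%

5.0%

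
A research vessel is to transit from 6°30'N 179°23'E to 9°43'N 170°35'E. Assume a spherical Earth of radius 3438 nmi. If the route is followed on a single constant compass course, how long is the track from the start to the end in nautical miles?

557 nmi

Rhumb course C = atan2(Δλ, Δψ) with Δψ = ln[tan(π/4+φ₂/2)/tan(π/4+φ₁/2)] = +0.0567, Δλ = -0.1536 → C = 290.27°
d = R·|Δφ| / |cos C| = 3438·0.05614 / 0.34641 = 557 nmi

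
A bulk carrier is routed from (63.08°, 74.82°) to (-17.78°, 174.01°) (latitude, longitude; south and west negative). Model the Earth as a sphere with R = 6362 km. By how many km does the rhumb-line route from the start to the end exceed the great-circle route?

438 km

Great circle: cos σ = sin φ₁ sin φ₂ + cos φ₁ cos φ₂ cos Δλ,  σ = 1.9189 rad → d_gc = 12208.1 km
Rhumb line: Δψ = -1.7453, q = Δφ/Δψ = 0.8086, d_rh = R√(Δφ²+q²Δλ²) = 12646.4 km
Excess = 12646.4 − 12208.1 = 438.3 ≈ 438 km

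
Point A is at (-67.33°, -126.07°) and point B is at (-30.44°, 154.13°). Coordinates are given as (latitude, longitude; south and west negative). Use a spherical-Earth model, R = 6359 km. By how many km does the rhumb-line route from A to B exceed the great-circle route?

Great circle: cos σ = sin φ₁ sin φ₂ + cos φ₁ cos φ₂ cos Δλ,  σ = 1.0165 rad → d_gc = 6463.98 km
Rhumb line: Δψ = +1.0490, q = Δφ/Δψ = 0.6138, d_rh = R√(Δφ²+q²Δλ²) = 6805.49 km
Excess = 6805.49 − 6463.98 = 341.51 ≈ 342 km

342 km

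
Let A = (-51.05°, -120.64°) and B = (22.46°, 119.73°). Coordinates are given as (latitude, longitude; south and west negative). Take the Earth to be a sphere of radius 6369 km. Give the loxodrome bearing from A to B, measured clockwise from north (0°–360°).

Δψ = ln[tan(π/4+φ₂/2)/tan(π/4+φ₁/2)] = +1.4420
Δλ = -2.0879 rad (taken the short way round)
course = atan2(Δλ, Δψ) = 304.63°

304.6°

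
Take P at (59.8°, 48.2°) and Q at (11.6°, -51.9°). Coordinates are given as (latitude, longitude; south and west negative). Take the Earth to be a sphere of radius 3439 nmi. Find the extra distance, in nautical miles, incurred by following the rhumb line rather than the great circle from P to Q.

307 nmi

Great circle: cos σ = sin φ₁ sin φ₂ + cos φ₁ cos φ₂ cos Δλ,  σ = 1.4833 rad → d_gc = 5101.1 nmi
Rhumb line: Δψ = -1.1061, q = Δφ/Δψ = 0.7605, d_rh = R√(Δφ²+q²Δλ²) = 5408.2 nmi
Excess = 5408.2 − 5101.1 = 307.1 ≈ 307 nmi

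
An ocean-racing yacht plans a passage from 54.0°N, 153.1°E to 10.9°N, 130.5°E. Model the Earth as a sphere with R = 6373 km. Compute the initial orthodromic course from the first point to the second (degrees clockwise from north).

N = sin Δλ·cos φ₂ = -0.3774;  D = cos φ₁ sin φ₂ − sin φ₁ cos φ₂ cos Δλ = -0.6223
initial course = atan2(N, D) = 211.23°

211.2°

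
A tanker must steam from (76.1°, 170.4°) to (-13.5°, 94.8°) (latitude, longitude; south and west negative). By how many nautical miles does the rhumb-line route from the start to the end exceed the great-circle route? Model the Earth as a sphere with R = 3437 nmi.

188 nmi

Great circle: cos σ = sin φ₁ sin φ₂ + cos φ₁ cos φ₂ cos Δλ,  σ = 1.7401 rad → d_gc = 5980.8 nmi
Rhumb line: Δψ = -2.3424, q = Δφ/Δψ = 0.6676, d_rh = R√(Δφ²+q²Δλ²) = 6168.9 nmi
Excess = 6168.9 − 5980.8 = 188.1 ≈ 188 nmi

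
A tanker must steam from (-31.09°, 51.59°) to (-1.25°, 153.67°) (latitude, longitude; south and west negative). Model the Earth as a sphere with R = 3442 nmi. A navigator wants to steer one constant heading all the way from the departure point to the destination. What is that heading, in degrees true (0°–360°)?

72.9°

Meridional parts: M(φ₁)=-0.5714, M(φ₂)=-0.0218 → ΔM = +0.5496;  Δλ = +1.7816 rad
tan C = Δλ / ΔM = +3.2418 → C = 72.86°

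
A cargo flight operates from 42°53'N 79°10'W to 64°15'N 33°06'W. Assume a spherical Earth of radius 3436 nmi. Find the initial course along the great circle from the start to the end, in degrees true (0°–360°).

34.5°

N = sin Δλ·cos φ₂ = +0.3129;  D = cos φ₁ sin φ₂ − sin φ₁ cos φ₂ cos Δλ = +0.4549
initial course = atan2(N, D) = 34.52°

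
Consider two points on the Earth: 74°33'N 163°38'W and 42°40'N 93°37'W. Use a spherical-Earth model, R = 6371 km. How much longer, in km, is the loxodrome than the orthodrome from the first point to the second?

235 km

Great circle: cos σ = sin φ₁ sin φ₂ + cos φ₁ cos φ₂ cos Δλ,  σ = 0.7667 rad → d_gc = 4884.8 km
Rhumb line: Δψ = -1.1728, q = Δφ/Δψ = 0.4745, d_rh = R√(Δφ²+q²Δλ²) = 5120.1 km
Excess = 5120.1 − 4884.8 = 235.3 ≈ 235 km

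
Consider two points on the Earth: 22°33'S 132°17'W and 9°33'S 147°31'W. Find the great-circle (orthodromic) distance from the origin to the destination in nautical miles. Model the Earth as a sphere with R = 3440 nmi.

1174 nmi

cos σ = sin φ₁ sin φ₂ + cos φ₁ cos φ₂ cos Δλ
      = sin(-22.55°)sin(-9.55°) + cos(-22.55°)cos(-9.55°)cos(-15.23°) = 0.9424
σ = 19.547° → d = Rσ = 3440·0.34115 = 1174 nmi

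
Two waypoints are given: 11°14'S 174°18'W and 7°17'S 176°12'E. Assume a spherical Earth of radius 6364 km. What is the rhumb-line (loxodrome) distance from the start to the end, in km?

1130 km

Δψ = ln[tan(π/4+φ₂/2)/tan(π/4+φ₁/2)] = +0.0699;  Δφ = +0.0689 rad,  Δλ = -0.1658 rad
q = Δφ/Δψ = 0.9868
d = R·√(Δφ² + q²Δλ²) = 6364·0.17754 = 1130 km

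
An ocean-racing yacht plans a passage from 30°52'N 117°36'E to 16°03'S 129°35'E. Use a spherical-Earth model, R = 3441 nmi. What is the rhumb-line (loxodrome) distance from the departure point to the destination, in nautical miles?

2902 nmi

Δψ = ln[tan(π/4+φ₂/2)/tan(π/4+φ₁/2)] = -0.8507;  Δφ = -0.8189 rad,  Δλ = +0.2091 rad
q = Δφ/Δψ = 0.9625
d = R·√(Δφ² + q²Δλ²) = 3441·0.84323 = 2902 nmi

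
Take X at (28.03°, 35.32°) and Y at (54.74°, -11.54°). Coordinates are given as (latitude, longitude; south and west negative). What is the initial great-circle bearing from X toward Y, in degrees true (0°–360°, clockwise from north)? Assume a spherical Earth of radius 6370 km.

N = sin Δλ·cos φ₂ = -0.4212;  D = cos φ₁ sin φ₂ − sin φ₁ cos φ₂ cos Δλ = +0.5353
initial course = atan2(N, D) = 321.80°

321.8°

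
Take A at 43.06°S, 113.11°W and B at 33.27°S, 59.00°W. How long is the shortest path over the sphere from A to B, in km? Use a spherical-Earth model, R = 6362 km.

4762 km

cos σ = sin φ₁ sin φ₂ + cos φ₁ cos φ₂ cos Δλ
      = sin(-43.06°)sin(-33.27°) + cos(-43.06°)cos(-33.27°)cos(54.11°) = 0.7327
σ = 42.889° → d = Rσ = 6362·0.74856 = 4762 km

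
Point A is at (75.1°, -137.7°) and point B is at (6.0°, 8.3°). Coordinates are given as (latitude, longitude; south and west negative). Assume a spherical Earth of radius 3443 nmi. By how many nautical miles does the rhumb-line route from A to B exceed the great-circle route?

1087 nmi

Great circle: cos σ = sin φ₁ sin φ₂ + cos φ₁ cos φ₂ cos Δλ,  σ = 1.6820 rad → d_gc = 5791.2 nmi
Rhumb line: Δψ = -1.9294, q = Δφ/Δψ = 0.6251, d_rh = R√(Δφ²+q²Δλ²) = 6878.6 nmi
Excess = 6878.6 − 5791.2 = 1087.4 ≈ 1087 nmi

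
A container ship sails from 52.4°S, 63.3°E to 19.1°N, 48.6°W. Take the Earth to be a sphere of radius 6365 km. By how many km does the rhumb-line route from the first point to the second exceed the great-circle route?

Great circle: cos σ = sin φ₁ sin φ₂ + cos φ₁ cos φ₂ cos Δλ,  σ = 2.0650 rad → d_gc = 13143.5 km
Rhumb line: Δψ = +1.4173, q = Δφ/Δψ = 0.8805, d_rh = R√(Δφ²+q²Δλ²) = 13523.9 km
Excess = 13523.9 − 13143.5 = 380.4 ≈ 380 km

380 km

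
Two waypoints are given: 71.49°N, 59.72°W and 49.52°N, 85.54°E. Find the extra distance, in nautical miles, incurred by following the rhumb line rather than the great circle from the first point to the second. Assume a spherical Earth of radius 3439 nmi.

910 nmi

Great circle: cos σ = sin φ₁ sin φ₂ + cos φ₁ cos φ₂ cos Δλ,  σ = 0.9861 rad → d_gc = 3391.3 nmi
Rhumb line: Δψ = -0.8166, q = Δφ/Δψ = 0.4696, d_rh = R√(Δφ²+q²Δλ²) = 4301.2 nmi
Excess = 4301.2 − 3391.3 = 909.9 ≈ 910 nmi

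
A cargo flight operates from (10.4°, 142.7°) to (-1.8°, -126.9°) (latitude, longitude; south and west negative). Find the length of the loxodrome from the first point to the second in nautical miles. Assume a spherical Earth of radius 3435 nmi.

Rhumb course C = atan2(Δλ, Δψ) with Δψ = ln[tan(π/4+φ₂/2)/tan(π/4+φ₁/2)] = -0.2139, Δλ = +1.5778 → C = 97.72°
d = R·|Δφ| / |cos C| = 3435·0.21293 / 0.13437 = 5443 nmi

5443 nmi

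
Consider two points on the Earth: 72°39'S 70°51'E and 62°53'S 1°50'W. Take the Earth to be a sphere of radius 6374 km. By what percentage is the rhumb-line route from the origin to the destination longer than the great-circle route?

Great circle: σ = 0.4734 rad → d_gc = Rσ = 3017.2 km
Rhumb: Δφ = +0.1705, Δλ = -1.2686, Δψ = +0.4578, q = Δφ/Δψ = 0.3724 → d_rh = R√(Δφ²+q²Δλ²) = 3200.9 km
Excess = (3200.9 − 3017.2) / 3017.2 = 183.7 / 3017.2 = 6.09% ≈ 6.1%

6.1%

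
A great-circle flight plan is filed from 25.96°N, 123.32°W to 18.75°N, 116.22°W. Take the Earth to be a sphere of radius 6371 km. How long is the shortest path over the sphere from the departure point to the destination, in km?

cos σ = sin φ₁ sin φ₂ + cos φ₁ cos φ₂ cos Δλ
      = sin(25.96°)sin(18.75°) + cos(25.96°)cos(18.75°)cos(7.10°) = 0.9856
σ = 9.747° → d = Rσ = 6371·0.17012 = 1084 km

1084 km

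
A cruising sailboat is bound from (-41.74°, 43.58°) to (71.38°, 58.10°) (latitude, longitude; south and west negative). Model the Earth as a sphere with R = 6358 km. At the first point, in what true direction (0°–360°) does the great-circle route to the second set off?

N = sin Δλ·cos φ₂ = +0.0801;  D = cos φ₁ sin φ₂ − sin φ₁ cos φ₂ cos Δλ = +0.9129
initial course = atan2(N, D) = 5.01°

5.0°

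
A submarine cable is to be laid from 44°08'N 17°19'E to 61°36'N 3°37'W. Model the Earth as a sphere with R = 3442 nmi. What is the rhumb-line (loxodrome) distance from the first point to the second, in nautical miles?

1287 nmi

Δψ = ln[tan(π/4+φ₂/2)/tan(π/4+φ₁/2)] = +0.5141;  Δφ = +0.3049 rad,  Δλ = -0.3654 rad
q = Δφ/Δψ = 0.5930
d = R·√(Δφ² + q²Δλ²) = 3442·0.37400 = 1287 nmi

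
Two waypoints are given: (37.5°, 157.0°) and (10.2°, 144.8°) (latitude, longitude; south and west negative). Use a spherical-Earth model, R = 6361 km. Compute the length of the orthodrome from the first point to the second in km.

3267 km

Haversine: a = sin²(Δφ/2)+cos φ₁ cos φ₂ sin²(Δλ/2) = 0.06451;  σ = 2·atan2(√a,√(1−a))
σ = 29.427° → d = Rσ = 6361·0.51360 = 3267 km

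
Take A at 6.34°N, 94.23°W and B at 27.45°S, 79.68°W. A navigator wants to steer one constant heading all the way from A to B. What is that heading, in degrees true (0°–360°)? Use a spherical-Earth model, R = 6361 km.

Meridional parts: M(φ₁)=+0.1109, M(φ₂)=-0.4985 → ΔM = -0.6094;  Δλ = +0.2539 rad
tan C = Δλ / ΔM = -0.4167 → C = 157.38°

157.4°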